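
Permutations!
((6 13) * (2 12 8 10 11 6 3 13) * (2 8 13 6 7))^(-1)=(2 7 11 10 8 6 3 13 12)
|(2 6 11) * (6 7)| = |(2 7 6 11)| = 4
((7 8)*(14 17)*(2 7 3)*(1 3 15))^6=(17)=((1 3 2 7 8 15)(14 17))^6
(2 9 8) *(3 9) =(2 3 9 8) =[0, 1, 3, 9, 4, 5, 6, 7, 2, 8]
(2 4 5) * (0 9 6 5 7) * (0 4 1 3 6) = (0 9)(1 3 6 5 2)(4 7) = [9, 3, 1, 6, 7, 2, 5, 4, 8, 0]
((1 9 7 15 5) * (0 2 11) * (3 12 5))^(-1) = (0 11 2)(1 5 12 3 15 7 9)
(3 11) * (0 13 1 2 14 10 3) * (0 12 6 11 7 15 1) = (0 13)(1 2 14 10 3 7 15)(6 11 12) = [13, 2, 14, 7, 4, 5, 11, 15, 8, 9, 3, 12, 6, 0, 10, 1]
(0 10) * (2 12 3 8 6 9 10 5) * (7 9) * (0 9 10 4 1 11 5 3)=(0 3 8 6 7 10 9 4 1 11 5 2 12)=[3, 11, 12, 8, 1, 2, 7, 10, 6, 4, 9, 5, 0]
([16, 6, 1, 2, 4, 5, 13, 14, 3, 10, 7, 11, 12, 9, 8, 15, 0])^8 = [0, 3, 8, 14, 4, 5, 2, 9, 7, 6, 13, 11, 12, 1, 10, 15, 16]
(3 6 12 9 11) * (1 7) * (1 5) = (1 7 5)(3 6 12 9 11) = [0, 7, 2, 6, 4, 1, 12, 5, 8, 11, 10, 3, 9]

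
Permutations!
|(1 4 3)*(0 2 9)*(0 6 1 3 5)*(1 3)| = |(0 2 9 6 3 1 4 5)| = 8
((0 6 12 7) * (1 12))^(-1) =((0 6 1 12 7))^(-1) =(0 7 12 1 6)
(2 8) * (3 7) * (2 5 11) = (2 8 5 11)(3 7) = [0, 1, 8, 7, 4, 11, 6, 3, 5, 9, 10, 2]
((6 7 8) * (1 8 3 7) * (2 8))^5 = ((1 2 8 6)(3 7))^5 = (1 2 8 6)(3 7)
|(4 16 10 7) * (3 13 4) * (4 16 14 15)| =15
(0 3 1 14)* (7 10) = (0 3 1 14)(7 10) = [3, 14, 2, 1, 4, 5, 6, 10, 8, 9, 7, 11, 12, 13, 0]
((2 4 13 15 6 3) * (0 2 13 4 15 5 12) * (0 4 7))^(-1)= (0 7 4 12 5 13 3 6 15 2)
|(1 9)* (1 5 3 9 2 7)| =3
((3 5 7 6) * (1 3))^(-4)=(1 3 5 7 6)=((1 3 5 7 6))^(-4)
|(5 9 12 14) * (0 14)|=|(0 14 5 9 12)|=5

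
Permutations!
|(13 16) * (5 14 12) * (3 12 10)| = 10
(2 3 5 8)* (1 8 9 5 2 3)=(1 8 3 2)(5 9)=[0, 8, 1, 2, 4, 9, 6, 7, 3, 5]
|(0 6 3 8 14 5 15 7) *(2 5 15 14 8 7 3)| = 8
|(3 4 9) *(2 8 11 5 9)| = 7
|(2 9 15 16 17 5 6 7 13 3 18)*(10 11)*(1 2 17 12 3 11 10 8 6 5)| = 45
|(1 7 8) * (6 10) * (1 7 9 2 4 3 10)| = |(1 9 2 4 3 10 6)(7 8)| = 14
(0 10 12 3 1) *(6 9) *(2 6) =(0 10 12 3 1)(2 6 9) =[10, 0, 6, 1, 4, 5, 9, 7, 8, 2, 12, 11, 3]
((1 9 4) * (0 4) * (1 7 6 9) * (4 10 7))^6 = (0 10 7 6 9)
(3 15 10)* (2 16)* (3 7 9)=(2 16)(3 15 10 7 9)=[0, 1, 16, 15, 4, 5, 6, 9, 8, 3, 7, 11, 12, 13, 14, 10, 2]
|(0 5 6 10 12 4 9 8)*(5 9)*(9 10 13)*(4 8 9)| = |(0 10 12 8)(4 5 6 13)| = 4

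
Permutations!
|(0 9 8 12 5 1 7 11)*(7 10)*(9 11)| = |(0 11)(1 10 7 9 8 12 5)| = 14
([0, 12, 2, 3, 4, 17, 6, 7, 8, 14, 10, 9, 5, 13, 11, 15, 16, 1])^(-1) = (1 17 5 12)(9 11 14)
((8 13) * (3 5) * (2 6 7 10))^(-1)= (2 10 7 6)(3 5)(8 13)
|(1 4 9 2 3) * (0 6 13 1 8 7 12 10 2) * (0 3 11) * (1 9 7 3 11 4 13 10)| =|(0 6 10 2 4 7 12 1 13 9 11)(3 8)| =22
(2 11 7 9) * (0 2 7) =(0 2 11)(7 9) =[2, 1, 11, 3, 4, 5, 6, 9, 8, 7, 10, 0]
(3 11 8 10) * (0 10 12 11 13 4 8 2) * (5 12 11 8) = [10, 1, 0, 13, 5, 12, 6, 7, 11, 9, 3, 2, 8, 4] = (0 10 3 13 4 5 12 8 11 2)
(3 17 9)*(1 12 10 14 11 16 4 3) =(1 12 10 14 11 16 4 3 17 9) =[0, 12, 2, 17, 3, 5, 6, 7, 8, 1, 14, 16, 10, 13, 11, 15, 4, 9]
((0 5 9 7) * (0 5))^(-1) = ((5 9 7))^(-1) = (5 7 9)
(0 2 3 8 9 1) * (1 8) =(0 2 3 1)(8 9) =[2, 0, 3, 1, 4, 5, 6, 7, 9, 8]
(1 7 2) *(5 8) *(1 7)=(2 7)(5 8)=[0, 1, 7, 3, 4, 8, 6, 2, 5]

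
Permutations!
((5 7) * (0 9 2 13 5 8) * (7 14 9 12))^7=(0 8 7 12)(2 5 9 13 14)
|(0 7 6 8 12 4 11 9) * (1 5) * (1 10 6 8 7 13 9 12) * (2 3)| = 6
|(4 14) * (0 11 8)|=6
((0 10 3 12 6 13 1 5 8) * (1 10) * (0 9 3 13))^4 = (13)(0 9)(1 3)(5 12)(6 8)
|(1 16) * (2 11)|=|(1 16)(2 11)|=2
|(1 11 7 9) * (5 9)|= |(1 11 7 5 9)|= 5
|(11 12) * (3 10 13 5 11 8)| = |(3 10 13 5 11 12 8)| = 7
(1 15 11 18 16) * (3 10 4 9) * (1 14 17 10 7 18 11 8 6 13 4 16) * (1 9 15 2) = (1 2)(3 7 18 9)(4 15 8 6 13)(10 16 14 17) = [0, 2, 1, 7, 15, 5, 13, 18, 6, 3, 16, 11, 12, 4, 17, 8, 14, 10, 9]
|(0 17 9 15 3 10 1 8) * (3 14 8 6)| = 12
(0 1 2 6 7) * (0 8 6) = (0 1 2)(6 7 8) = [1, 2, 0, 3, 4, 5, 7, 8, 6]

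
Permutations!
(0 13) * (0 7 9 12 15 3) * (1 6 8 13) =(0 1 6 8 13 7 9 12 15 3) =[1, 6, 2, 0, 4, 5, 8, 9, 13, 12, 10, 11, 15, 7, 14, 3]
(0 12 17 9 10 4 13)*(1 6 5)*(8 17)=(0 12 8 17 9 10 4 13)(1 6 5)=[12, 6, 2, 3, 13, 1, 5, 7, 17, 10, 4, 11, 8, 0, 14, 15, 16, 9]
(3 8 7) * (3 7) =[0, 1, 2, 8, 4, 5, 6, 7, 3] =(3 8)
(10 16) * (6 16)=(6 16 10)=[0, 1, 2, 3, 4, 5, 16, 7, 8, 9, 6, 11, 12, 13, 14, 15, 10]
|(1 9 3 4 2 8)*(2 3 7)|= 10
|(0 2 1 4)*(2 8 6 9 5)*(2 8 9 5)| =|(0 9 2 1 4)(5 8 6)| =15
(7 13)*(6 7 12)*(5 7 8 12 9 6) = (5 7 13 9 6 8 12) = [0, 1, 2, 3, 4, 7, 8, 13, 12, 6, 10, 11, 5, 9]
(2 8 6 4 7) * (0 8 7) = (0 8 6 4)(2 7) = [8, 1, 7, 3, 0, 5, 4, 2, 6]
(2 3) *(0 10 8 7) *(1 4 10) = [1, 4, 3, 2, 10, 5, 6, 0, 7, 9, 8] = (0 1 4 10 8 7)(2 3)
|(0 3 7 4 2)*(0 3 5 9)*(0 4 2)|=|(0 5 9 4)(2 3 7)|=12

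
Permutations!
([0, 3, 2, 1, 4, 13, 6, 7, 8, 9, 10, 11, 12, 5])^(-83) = (1 3)(5 13)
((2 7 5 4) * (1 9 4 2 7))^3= ((1 9 4 7 5 2))^3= (1 7)(2 4)(5 9)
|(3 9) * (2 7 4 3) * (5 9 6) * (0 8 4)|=9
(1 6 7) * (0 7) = (0 7 1 6) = [7, 6, 2, 3, 4, 5, 0, 1]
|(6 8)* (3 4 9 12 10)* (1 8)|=15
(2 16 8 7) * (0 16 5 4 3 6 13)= [16, 1, 5, 6, 3, 4, 13, 2, 7, 9, 10, 11, 12, 0, 14, 15, 8]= (0 16 8 7 2 5 4 3 6 13)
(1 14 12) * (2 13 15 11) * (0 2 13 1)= [2, 14, 1, 3, 4, 5, 6, 7, 8, 9, 10, 13, 0, 15, 12, 11]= (0 2 1 14 12)(11 13 15)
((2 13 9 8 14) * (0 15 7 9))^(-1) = (0 13 2 14 8 9 7 15)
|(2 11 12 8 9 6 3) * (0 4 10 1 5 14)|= 42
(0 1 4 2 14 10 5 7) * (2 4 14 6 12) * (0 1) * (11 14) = [0, 11, 6, 3, 4, 7, 12, 1, 8, 9, 5, 14, 2, 13, 10] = (1 11 14 10 5 7)(2 6 12)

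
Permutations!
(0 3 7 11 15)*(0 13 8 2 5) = (0 3 7 11 15 13 8 2 5) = [3, 1, 5, 7, 4, 0, 6, 11, 2, 9, 10, 15, 12, 8, 14, 13]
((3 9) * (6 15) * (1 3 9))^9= (1 3)(6 15)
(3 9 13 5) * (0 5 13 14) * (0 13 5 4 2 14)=(0 4 2 14 13 5 3 9)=[4, 1, 14, 9, 2, 3, 6, 7, 8, 0, 10, 11, 12, 5, 13]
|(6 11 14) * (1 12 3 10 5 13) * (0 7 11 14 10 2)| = |(0 7 11 10 5 13 1 12 3 2)(6 14)| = 10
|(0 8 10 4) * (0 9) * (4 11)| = 6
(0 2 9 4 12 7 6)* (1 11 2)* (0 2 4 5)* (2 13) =[1, 11, 9, 3, 12, 0, 13, 6, 8, 5, 10, 4, 7, 2] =(0 1 11 4 12 7 6 13 2 9 5)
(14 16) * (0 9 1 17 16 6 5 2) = (0 9 1 17 16 14 6 5 2) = [9, 17, 0, 3, 4, 2, 5, 7, 8, 1, 10, 11, 12, 13, 6, 15, 14, 16]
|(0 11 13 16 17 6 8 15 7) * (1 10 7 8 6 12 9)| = 10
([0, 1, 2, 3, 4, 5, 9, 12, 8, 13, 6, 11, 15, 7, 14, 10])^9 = [0, 1, 2, 3, 4, 5, 13, 15, 8, 7, 9, 11, 10, 12, 14, 6]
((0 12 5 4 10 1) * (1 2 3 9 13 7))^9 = ((0 12 5 4 10 2 3 9 13 7 1))^9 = (0 7 9 2 4 12 1 13 3 10 5)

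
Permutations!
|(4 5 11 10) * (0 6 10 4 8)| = |(0 6 10 8)(4 5 11)| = 12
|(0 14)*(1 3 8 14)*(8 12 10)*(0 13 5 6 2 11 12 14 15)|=13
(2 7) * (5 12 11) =(2 7)(5 12 11) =[0, 1, 7, 3, 4, 12, 6, 2, 8, 9, 10, 5, 11]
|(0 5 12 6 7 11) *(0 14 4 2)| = 9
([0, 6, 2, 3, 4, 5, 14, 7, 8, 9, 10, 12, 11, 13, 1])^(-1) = (1 14 6)(11 12)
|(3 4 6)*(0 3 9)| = |(0 3 4 6 9)| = 5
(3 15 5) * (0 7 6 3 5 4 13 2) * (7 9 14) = [9, 1, 0, 15, 13, 5, 3, 6, 8, 14, 10, 11, 12, 2, 7, 4] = (0 9 14 7 6 3 15 4 13 2)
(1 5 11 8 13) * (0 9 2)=[9, 5, 0, 3, 4, 11, 6, 7, 13, 2, 10, 8, 12, 1]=(0 9 2)(1 5 11 8 13)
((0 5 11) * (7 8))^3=(11)(7 8)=((0 5 11)(7 8))^3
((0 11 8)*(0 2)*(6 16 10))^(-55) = (0 11 8 2)(6 10 16)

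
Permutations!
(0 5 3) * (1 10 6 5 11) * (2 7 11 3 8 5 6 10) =[3, 2, 7, 0, 4, 8, 6, 11, 5, 9, 10, 1] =(0 3)(1 2 7 11)(5 8)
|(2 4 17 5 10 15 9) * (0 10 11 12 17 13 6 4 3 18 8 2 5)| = 24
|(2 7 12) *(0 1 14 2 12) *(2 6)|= 6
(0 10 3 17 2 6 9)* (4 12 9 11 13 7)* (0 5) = (0 10 3 17 2 6 11 13 7 4 12 9 5) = [10, 1, 6, 17, 12, 0, 11, 4, 8, 5, 3, 13, 9, 7, 14, 15, 16, 2]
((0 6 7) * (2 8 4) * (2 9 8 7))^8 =((0 6 2 7)(4 9 8))^8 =(4 8 9)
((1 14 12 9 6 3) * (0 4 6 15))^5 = (0 14 4 12 6 9 3 15 1)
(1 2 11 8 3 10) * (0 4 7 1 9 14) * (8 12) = [4, 2, 11, 10, 7, 5, 6, 1, 3, 14, 9, 12, 8, 13, 0] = (0 4 7 1 2 11 12 8 3 10 9 14)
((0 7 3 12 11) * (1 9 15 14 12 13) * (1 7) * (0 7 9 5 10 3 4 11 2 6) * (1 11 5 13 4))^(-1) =(0 6 2 12 14 15 9 13 1 7 11)(3 10 5 4)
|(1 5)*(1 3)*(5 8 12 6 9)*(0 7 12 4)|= 10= |(0 7 12 6 9 5 3 1 8 4)|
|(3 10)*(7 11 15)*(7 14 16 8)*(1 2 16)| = 8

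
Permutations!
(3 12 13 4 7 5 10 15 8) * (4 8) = (3 12 13 8)(4 7 5 10 15) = [0, 1, 2, 12, 7, 10, 6, 5, 3, 9, 15, 11, 13, 8, 14, 4]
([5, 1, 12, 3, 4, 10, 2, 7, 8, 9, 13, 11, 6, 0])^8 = [0, 1, 6, 3, 4, 5, 12, 7, 8, 9, 10, 11, 2, 13]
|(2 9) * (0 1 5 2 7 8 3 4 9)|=20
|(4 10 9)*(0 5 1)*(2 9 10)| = |(10)(0 5 1)(2 9 4)| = 3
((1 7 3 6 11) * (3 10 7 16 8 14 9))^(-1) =(1 11 6 3 9 14 8 16)(7 10)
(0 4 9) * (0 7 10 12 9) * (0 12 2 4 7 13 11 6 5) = (0 7 10 2 4 12 9 13 11 6 5) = [7, 1, 4, 3, 12, 0, 5, 10, 8, 13, 2, 6, 9, 11]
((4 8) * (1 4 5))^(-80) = (8)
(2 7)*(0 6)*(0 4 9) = (0 6 4 9)(2 7) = [6, 1, 7, 3, 9, 5, 4, 2, 8, 0]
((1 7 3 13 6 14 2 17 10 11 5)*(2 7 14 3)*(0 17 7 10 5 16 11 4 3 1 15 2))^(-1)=(0 7 2 15 5 17)(1 6 13 3 4 10 14)(11 16)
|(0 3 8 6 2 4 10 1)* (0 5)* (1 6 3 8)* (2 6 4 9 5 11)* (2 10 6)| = |(0 8 3 1 11 10 4 6 2 9 5)| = 11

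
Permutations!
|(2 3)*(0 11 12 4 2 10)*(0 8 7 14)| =|(0 11 12 4 2 3 10 8 7 14)| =10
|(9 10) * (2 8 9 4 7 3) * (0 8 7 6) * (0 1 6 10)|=6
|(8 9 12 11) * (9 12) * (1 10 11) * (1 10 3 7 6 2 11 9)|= |(1 3 7 6 2 11 8 12 10 9)|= 10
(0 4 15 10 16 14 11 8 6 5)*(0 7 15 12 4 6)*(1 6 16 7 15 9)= (0 16 14 11 8)(1 6 5 15 10 7 9)(4 12)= [16, 6, 2, 3, 12, 15, 5, 9, 0, 1, 7, 8, 4, 13, 11, 10, 14]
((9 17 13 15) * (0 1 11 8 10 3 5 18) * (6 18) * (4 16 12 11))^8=(0 3 12)(1 5 11)(4 6 8)(10 16 18)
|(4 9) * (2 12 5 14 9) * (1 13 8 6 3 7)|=|(1 13 8 6 3 7)(2 12 5 14 9 4)|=6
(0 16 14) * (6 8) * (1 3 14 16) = (16)(0 1 3 14)(6 8) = [1, 3, 2, 14, 4, 5, 8, 7, 6, 9, 10, 11, 12, 13, 0, 15, 16]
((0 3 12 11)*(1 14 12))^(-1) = (0 11 12 14 1 3)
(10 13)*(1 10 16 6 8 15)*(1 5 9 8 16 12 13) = (1 10)(5 9 8 15)(6 16)(12 13) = [0, 10, 2, 3, 4, 9, 16, 7, 15, 8, 1, 11, 13, 12, 14, 5, 6]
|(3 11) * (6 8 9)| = 6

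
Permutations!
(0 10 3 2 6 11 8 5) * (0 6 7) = (0 10 3 2 7)(5 6 11 8) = [10, 1, 7, 2, 4, 6, 11, 0, 5, 9, 3, 8]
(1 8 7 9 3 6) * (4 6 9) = (1 8 7 4 6)(3 9) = [0, 8, 2, 9, 6, 5, 1, 4, 7, 3]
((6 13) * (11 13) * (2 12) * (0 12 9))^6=((0 12 2 9)(6 11 13))^6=(13)(0 2)(9 12)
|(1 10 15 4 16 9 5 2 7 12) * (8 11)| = |(1 10 15 4 16 9 5 2 7 12)(8 11)| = 10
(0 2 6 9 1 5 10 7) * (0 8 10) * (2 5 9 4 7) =(0 5)(1 9)(2 6 4 7 8 10) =[5, 9, 6, 3, 7, 0, 4, 8, 10, 1, 2]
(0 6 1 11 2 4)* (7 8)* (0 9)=(0 6 1 11 2 4 9)(7 8)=[6, 11, 4, 3, 9, 5, 1, 8, 7, 0, 10, 2]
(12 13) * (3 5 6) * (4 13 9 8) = (3 5 6)(4 13 12 9 8) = [0, 1, 2, 5, 13, 6, 3, 7, 4, 8, 10, 11, 9, 12]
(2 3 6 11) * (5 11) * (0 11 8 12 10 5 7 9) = (0 11 2 3 6 7 9)(5 8 12 10) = [11, 1, 3, 6, 4, 8, 7, 9, 12, 0, 5, 2, 10]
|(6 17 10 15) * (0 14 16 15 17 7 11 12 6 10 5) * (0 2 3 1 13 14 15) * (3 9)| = 12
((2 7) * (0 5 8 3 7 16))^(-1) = ((0 5 8 3 7 2 16))^(-1) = (0 16 2 7 3 8 5)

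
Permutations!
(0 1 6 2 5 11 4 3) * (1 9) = (0 9 1 6 2 5 11 4 3) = [9, 6, 5, 0, 3, 11, 2, 7, 8, 1, 10, 4]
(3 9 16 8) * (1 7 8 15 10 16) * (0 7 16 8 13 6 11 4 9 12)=(0 7 13 6 11 4 9 1 16 15 10 8 3 12)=[7, 16, 2, 12, 9, 5, 11, 13, 3, 1, 8, 4, 0, 6, 14, 10, 15]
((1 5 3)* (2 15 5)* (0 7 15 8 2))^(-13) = (0 1 3 5 15 7)(2 8)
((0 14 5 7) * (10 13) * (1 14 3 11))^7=((0 3 11 1 14 5 7)(10 13))^7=(14)(10 13)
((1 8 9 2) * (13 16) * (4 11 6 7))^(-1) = (1 2 9 8)(4 7 6 11)(13 16)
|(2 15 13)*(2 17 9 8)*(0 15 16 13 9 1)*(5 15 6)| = 11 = |(0 6 5 15 9 8 2 16 13 17 1)|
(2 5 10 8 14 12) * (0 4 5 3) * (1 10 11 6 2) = (0 4 5 11 6 2 3)(1 10 8 14 12) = [4, 10, 3, 0, 5, 11, 2, 7, 14, 9, 8, 6, 1, 13, 12]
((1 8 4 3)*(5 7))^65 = (1 8 4 3)(5 7)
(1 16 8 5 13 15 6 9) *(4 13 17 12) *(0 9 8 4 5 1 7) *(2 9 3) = [3, 16, 9, 2, 13, 17, 8, 0, 1, 7, 10, 11, 5, 15, 14, 6, 4, 12] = (0 3 2 9 7)(1 16 4 13 15 6 8)(5 17 12)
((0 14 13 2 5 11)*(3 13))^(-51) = ((0 14 3 13 2 5 11))^(-51) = (0 5 13 14 11 2 3)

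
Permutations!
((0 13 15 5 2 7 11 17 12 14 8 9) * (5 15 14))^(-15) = ((0 13 14 8 9)(2 7 11 17 12 5))^(-15) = (2 17)(5 11)(7 12)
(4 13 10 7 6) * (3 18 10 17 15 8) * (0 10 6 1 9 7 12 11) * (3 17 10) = [3, 9, 2, 18, 13, 5, 4, 1, 17, 7, 12, 0, 11, 10, 14, 8, 16, 15, 6] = (0 3 18 6 4 13 10 12 11)(1 9 7)(8 17 15)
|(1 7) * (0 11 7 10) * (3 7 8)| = |(0 11 8 3 7 1 10)| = 7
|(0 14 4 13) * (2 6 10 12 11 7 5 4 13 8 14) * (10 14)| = 35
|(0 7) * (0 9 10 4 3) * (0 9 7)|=|(3 9 10 4)|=4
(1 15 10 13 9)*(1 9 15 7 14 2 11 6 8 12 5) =(1 7 14 2 11 6 8 12 5)(10 13 15) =[0, 7, 11, 3, 4, 1, 8, 14, 12, 9, 13, 6, 5, 15, 2, 10]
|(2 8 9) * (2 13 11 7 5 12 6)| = 9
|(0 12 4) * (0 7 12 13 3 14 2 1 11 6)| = 24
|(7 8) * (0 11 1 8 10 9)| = 7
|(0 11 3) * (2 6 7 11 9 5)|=|(0 9 5 2 6 7 11 3)|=8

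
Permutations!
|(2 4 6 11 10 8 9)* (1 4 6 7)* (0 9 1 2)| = |(0 9)(1 4 7 2 6 11 10 8)| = 8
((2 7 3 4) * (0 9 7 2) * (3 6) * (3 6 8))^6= ((0 9 7 8 3 4))^6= (9)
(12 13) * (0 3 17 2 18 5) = [3, 1, 18, 17, 4, 0, 6, 7, 8, 9, 10, 11, 13, 12, 14, 15, 16, 2, 5] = (0 3 17 2 18 5)(12 13)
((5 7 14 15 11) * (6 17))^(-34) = (17)(5 7 14 15 11)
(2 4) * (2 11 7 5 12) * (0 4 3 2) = [4, 1, 3, 2, 11, 12, 6, 5, 8, 9, 10, 7, 0] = (0 4 11 7 5 12)(2 3)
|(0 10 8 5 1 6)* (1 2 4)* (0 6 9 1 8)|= 4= |(0 10)(1 9)(2 4 8 5)|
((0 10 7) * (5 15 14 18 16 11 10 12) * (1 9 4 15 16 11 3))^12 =((0 12 5 16 3 1 9 4 15 14 18 11 10 7))^12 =(0 10 18 15 9 3 5)(1 16 12 7 11 14 4)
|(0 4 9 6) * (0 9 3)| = 6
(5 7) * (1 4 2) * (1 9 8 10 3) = (1 4 2 9 8 10 3)(5 7) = [0, 4, 9, 1, 2, 7, 6, 5, 10, 8, 3]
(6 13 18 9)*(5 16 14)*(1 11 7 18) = [0, 11, 2, 3, 4, 16, 13, 18, 8, 6, 10, 7, 12, 1, 5, 15, 14, 17, 9] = (1 11 7 18 9 6 13)(5 16 14)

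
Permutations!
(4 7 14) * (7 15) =(4 15 7 14) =[0, 1, 2, 3, 15, 5, 6, 14, 8, 9, 10, 11, 12, 13, 4, 7]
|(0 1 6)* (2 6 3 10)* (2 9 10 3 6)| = |(0 1 6)(9 10)| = 6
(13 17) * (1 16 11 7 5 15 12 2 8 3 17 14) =(1 16 11 7 5 15 12 2 8 3 17 13 14) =[0, 16, 8, 17, 4, 15, 6, 5, 3, 9, 10, 7, 2, 14, 1, 12, 11, 13]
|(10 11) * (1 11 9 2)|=5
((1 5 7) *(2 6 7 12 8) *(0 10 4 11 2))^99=(12)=((0 10 4 11 2 6 7 1 5 12 8))^99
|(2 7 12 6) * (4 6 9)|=|(2 7 12 9 4 6)|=6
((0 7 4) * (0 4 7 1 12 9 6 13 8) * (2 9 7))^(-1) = (0 8 13 6 9 2 7 12 1)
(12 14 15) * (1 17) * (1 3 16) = (1 17 3 16)(12 14 15) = [0, 17, 2, 16, 4, 5, 6, 7, 8, 9, 10, 11, 14, 13, 15, 12, 1, 3]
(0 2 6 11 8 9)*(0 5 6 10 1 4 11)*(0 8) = (0 2 10 1 4 11)(5 6 8 9) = [2, 4, 10, 3, 11, 6, 8, 7, 9, 5, 1, 0]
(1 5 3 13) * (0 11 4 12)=(0 11 4 12)(1 5 3 13)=[11, 5, 2, 13, 12, 3, 6, 7, 8, 9, 10, 4, 0, 1]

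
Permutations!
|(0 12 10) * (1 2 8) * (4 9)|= 6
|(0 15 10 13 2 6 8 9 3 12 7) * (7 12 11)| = 11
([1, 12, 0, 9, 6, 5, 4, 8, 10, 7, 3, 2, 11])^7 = [12, 11, 1, 7, 6, 5, 4, 10, 3, 8, 9, 0, 2]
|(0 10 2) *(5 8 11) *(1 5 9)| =15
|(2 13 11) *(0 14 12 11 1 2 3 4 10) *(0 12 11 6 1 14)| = |(1 2 13 14 11 3 4 10 12 6)| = 10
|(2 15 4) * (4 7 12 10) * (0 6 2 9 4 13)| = |(0 6 2 15 7 12 10 13)(4 9)| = 8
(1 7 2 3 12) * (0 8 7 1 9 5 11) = [8, 1, 3, 12, 4, 11, 6, 2, 7, 5, 10, 0, 9] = (0 8 7 2 3 12 9 5 11)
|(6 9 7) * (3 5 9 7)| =|(3 5 9)(6 7)| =6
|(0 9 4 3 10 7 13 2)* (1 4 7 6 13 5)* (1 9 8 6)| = 60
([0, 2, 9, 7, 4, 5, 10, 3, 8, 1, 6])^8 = [0, 9, 1, 3, 4, 5, 6, 7, 8, 2, 10]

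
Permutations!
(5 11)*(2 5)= (2 5 11)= [0, 1, 5, 3, 4, 11, 6, 7, 8, 9, 10, 2]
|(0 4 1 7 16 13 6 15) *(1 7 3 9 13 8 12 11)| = |(0 4 7 16 8 12 11 1 3 9 13 6 15)| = 13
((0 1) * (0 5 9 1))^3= (9)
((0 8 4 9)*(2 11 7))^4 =((0 8 4 9)(2 11 7))^4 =(2 11 7)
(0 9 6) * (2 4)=(0 9 6)(2 4)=[9, 1, 4, 3, 2, 5, 0, 7, 8, 6]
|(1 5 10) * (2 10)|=4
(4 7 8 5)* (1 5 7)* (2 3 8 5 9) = (1 9 2 3 8 7 5 4) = [0, 9, 3, 8, 1, 4, 6, 5, 7, 2]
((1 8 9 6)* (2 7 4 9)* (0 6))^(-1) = ((0 6 1 8 2 7 4 9))^(-1) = (0 9 4 7 2 8 1 6)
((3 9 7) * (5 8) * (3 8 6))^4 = (3 5 7)(6 8 9)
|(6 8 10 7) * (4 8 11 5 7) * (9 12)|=|(4 8 10)(5 7 6 11)(9 12)|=12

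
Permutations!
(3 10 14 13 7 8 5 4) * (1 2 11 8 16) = (1 2 11 8 5 4 3 10 14 13 7 16) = [0, 2, 11, 10, 3, 4, 6, 16, 5, 9, 14, 8, 12, 7, 13, 15, 1]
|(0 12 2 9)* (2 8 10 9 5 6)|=15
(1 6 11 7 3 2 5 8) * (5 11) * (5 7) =(1 6 7 3 2 11 5 8) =[0, 6, 11, 2, 4, 8, 7, 3, 1, 9, 10, 5]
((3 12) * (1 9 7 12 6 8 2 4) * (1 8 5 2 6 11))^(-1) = (1 11 3 12 7 9)(2 5 6 8 4) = ((1 9 7 12 3 11)(2 4 8 6 5))^(-1)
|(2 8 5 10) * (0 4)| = |(0 4)(2 8 5 10)| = 4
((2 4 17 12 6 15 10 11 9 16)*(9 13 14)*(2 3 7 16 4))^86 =((3 7 16)(4 17 12 6 15 10 11 13 14 9))^86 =(3 16 7)(4 11 12 14 15)(6 9 10 17 13)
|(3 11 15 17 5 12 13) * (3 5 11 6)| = 6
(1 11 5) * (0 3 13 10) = (0 3 13 10)(1 11 5) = [3, 11, 2, 13, 4, 1, 6, 7, 8, 9, 0, 5, 12, 10]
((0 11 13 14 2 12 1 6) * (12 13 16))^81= ((0 11 16 12 1 6)(2 13 14))^81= (0 12)(1 11)(6 16)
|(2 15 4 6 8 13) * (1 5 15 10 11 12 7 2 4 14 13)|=|(1 5 15 14 13 4 6 8)(2 10 11 12 7)|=40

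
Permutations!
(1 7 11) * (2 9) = [0, 7, 9, 3, 4, 5, 6, 11, 8, 2, 10, 1] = (1 7 11)(2 9)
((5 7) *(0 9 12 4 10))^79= ((0 9 12 4 10)(5 7))^79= (0 10 4 12 9)(5 7)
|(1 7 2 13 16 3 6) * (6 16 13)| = |(1 7 2 6)(3 16)| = 4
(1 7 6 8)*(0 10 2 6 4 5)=[10, 7, 6, 3, 5, 0, 8, 4, 1, 9, 2]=(0 10 2 6 8 1 7 4 5)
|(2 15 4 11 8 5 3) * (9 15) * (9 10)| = 9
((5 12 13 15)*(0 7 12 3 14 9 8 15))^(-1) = ((0 7 12 13)(3 14 9 8 15 5))^(-1) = (0 13 12 7)(3 5 15 8 9 14)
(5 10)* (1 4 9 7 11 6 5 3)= (1 4 9 7 11 6 5 10 3)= [0, 4, 2, 1, 9, 10, 5, 11, 8, 7, 3, 6]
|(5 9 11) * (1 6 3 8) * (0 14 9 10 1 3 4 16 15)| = 22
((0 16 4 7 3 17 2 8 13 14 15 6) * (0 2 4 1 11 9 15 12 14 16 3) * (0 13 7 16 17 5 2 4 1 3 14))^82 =(0 14 12)(1 13 8 5 16 6 9)(2 3 4 15 11 17 7)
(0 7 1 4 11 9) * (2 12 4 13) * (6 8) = (0 7 1 13 2 12 4 11 9)(6 8) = [7, 13, 12, 3, 11, 5, 8, 1, 6, 0, 10, 9, 4, 2]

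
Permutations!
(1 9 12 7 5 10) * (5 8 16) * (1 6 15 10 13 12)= (1 9)(5 13 12 7 8 16)(6 15 10)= [0, 9, 2, 3, 4, 13, 15, 8, 16, 1, 6, 11, 7, 12, 14, 10, 5]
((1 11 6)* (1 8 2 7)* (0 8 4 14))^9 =(14)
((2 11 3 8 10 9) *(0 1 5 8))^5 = (0 9 1 2 5 11 8 3 10)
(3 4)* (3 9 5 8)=[0, 1, 2, 4, 9, 8, 6, 7, 3, 5]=(3 4 9 5 8)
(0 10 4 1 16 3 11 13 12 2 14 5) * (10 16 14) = [16, 14, 10, 11, 1, 0, 6, 7, 8, 9, 4, 13, 2, 12, 5, 15, 3] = (0 16 3 11 13 12 2 10 4 1 14 5)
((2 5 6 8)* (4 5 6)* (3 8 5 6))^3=(8)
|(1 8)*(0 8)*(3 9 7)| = 3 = |(0 8 1)(3 9 7)|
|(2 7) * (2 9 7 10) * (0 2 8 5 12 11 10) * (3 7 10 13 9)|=|(0 2)(3 7)(5 12 11 13 9 10 8)|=14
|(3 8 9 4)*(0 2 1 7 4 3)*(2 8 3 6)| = 8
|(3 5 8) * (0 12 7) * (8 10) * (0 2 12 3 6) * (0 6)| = 15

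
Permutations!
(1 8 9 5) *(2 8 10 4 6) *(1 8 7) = (1 10 4 6 2 7)(5 8 9) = [0, 10, 7, 3, 6, 8, 2, 1, 9, 5, 4]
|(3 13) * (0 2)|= 2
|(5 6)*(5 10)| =3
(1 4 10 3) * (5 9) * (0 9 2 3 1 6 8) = [9, 4, 3, 6, 10, 2, 8, 7, 0, 5, 1] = (0 9 5 2 3 6 8)(1 4 10)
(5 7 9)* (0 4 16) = [4, 1, 2, 3, 16, 7, 6, 9, 8, 5, 10, 11, 12, 13, 14, 15, 0] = (0 4 16)(5 7 9)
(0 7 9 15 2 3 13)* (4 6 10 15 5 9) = (0 7 4 6 10 15 2 3 13)(5 9) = [7, 1, 3, 13, 6, 9, 10, 4, 8, 5, 15, 11, 12, 0, 14, 2]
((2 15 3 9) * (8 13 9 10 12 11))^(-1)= ((2 15 3 10 12 11 8 13 9))^(-1)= (2 9 13 8 11 12 10 3 15)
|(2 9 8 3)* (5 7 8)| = |(2 9 5 7 8 3)| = 6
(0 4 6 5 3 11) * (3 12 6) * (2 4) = (0 2 4 3 11)(5 12 6) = [2, 1, 4, 11, 3, 12, 5, 7, 8, 9, 10, 0, 6]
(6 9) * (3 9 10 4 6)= (3 9)(4 6 10)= [0, 1, 2, 9, 6, 5, 10, 7, 8, 3, 4]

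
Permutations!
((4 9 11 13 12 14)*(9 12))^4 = ((4 12 14)(9 11 13))^4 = (4 12 14)(9 11 13)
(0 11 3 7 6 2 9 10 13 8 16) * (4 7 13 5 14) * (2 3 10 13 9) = (0 11 10 5 14 4 7 6 3 9 13 8 16) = [11, 1, 2, 9, 7, 14, 3, 6, 16, 13, 5, 10, 12, 8, 4, 15, 0]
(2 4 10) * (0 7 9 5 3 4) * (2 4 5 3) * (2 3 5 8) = (0 7 9 5 3 8 2)(4 10) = [7, 1, 0, 8, 10, 3, 6, 9, 2, 5, 4]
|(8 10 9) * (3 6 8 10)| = 6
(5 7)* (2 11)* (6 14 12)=(2 11)(5 7)(6 14 12)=[0, 1, 11, 3, 4, 7, 14, 5, 8, 9, 10, 2, 6, 13, 12]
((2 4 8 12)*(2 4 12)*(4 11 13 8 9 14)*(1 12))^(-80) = ((1 12 11 13 8 2)(4 9 14))^(-80) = (1 8 11)(2 13 12)(4 9 14)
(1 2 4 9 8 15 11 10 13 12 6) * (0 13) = (0 13 12 6 1 2 4 9 8 15 11 10) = [13, 2, 4, 3, 9, 5, 1, 7, 15, 8, 0, 10, 6, 12, 14, 11]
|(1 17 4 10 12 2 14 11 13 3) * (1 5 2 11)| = 11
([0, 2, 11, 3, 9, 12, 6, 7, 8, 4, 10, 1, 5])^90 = [0, 1, 2, 3, 4, 5, 6, 7, 8, 9, 10, 11, 12]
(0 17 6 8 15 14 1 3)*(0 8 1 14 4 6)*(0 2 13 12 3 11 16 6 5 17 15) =[15, 11, 13, 8, 5, 17, 1, 7, 0, 9, 10, 16, 3, 12, 14, 4, 6, 2] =(0 15 4 5 17 2 13 12 3 8)(1 11 16 6)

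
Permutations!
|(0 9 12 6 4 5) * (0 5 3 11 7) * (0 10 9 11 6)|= |(0 11 7 10 9 12)(3 6 4)|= 6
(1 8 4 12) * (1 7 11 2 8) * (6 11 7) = (2 8 4 12 6 11) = [0, 1, 8, 3, 12, 5, 11, 7, 4, 9, 10, 2, 6]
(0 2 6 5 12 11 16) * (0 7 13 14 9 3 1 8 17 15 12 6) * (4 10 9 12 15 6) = (0 2)(1 8 17 6 5 4 10 9 3)(7 13 14 12 11 16) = [2, 8, 0, 1, 10, 4, 5, 13, 17, 3, 9, 16, 11, 14, 12, 15, 7, 6]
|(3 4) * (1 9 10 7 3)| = 6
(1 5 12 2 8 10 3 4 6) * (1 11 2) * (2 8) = (1 5 12)(3 4 6 11 8 10) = [0, 5, 2, 4, 6, 12, 11, 7, 10, 9, 3, 8, 1]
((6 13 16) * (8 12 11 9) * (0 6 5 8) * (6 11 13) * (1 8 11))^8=((0 1 8 12 13 16 5 11 9))^8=(0 9 11 5 16 13 12 8 1)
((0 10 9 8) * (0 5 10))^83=(5 8 9 10)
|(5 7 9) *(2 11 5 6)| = 6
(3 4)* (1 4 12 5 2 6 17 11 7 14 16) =(1 4 3 12 5 2 6 17 11 7 14 16) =[0, 4, 6, 12, 3, 2, 17, 14, 8, 9, 10, 7, 5, 13, 16, 15, 1, 11]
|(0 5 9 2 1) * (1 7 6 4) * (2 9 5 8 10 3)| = |(0 8 10 3 2 7 6 4 1)| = 9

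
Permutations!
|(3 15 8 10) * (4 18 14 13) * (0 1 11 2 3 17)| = 36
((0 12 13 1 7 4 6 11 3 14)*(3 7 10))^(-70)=(14)(4 11)(6 7)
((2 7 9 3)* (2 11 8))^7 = (2 7 9 3 11 8) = ((2 7 9 3 11 8))^7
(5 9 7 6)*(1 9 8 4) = (1 9 7 6 5 8 4) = [0, 9, 2, 3, 1, 8, 5, 6, 4, 7]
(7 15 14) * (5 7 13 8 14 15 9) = [0, 1, 2, 3, 4, 7, 6, 9, 14, 5, 10, 11, 12, 8, 13, 15] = (15)(5 7 9)(8 14 13)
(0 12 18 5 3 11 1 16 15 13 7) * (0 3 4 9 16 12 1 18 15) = [1, 12, 2, 11, 9, 4, 6, 3, 8, 16, 10, 18, 15, 7, 14, 13, 0, 17, 5] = (0 1 12 15 13 7 3 11 18 5 4 9 16)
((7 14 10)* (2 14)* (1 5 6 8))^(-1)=(1 8 6 5)(2 7 10 14)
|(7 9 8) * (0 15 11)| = |(0 15 11)(7 9 8)| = 3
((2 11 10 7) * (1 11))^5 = (11)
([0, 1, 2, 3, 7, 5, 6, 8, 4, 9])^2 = (9)(4 8 7)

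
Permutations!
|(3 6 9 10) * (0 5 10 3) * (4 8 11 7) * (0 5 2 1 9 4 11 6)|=|(0 2 1 9 3)(4 8 6)(5 10)(7 11)|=30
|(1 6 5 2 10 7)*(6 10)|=3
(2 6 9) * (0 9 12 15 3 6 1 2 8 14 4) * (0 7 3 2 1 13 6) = (0 9 8 14 4 7 3)(2 13 6 12 15) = [9, 1, 13, 0, 7, 5, 12, 3, 14, 8, 10, 11, 15, 6, 4, 2]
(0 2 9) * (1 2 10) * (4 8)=(0 10 1 2 9)(4 8)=[10, 2, 9, 3, 8, 5, 6, 7, 4, 0, 1]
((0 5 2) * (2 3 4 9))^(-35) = (0 5 3 4 9 2)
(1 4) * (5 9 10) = (1 4)(5 9 10) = [0, 4, 2, 3, 1, 9, 6, 7, 8, 10, 5]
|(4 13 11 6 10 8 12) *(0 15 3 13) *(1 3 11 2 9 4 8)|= 22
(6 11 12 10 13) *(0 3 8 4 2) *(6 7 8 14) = (0 3 14 6 11 12 10 13 7 8 4 2) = [3, 1, 0, 14, 2, 5, 11, 8, 4, 9, 13, 12, 10, 7, 6]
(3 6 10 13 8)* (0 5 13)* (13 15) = (0 5 15 13 8 3 6 10) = [5, 1, 2, 6, 4, 15, 10, 7, 3, 9, 0, 11, 12, 8, 14, 13]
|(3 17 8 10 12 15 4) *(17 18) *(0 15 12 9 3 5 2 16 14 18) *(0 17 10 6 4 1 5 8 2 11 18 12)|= 42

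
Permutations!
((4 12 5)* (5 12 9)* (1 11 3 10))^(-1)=(12)(1 10 3 11)(4 5 9)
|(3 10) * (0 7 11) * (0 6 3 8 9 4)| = 9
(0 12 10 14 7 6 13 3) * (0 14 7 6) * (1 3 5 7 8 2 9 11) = [12, 3, 9, 14, 4, 7, 13, 0, 2, 11, 8, 1, 10, 5, 6] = (0 12 10 8 2 9 11 1 3 14 6 13 5 7)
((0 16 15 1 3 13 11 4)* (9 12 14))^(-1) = (0 4 11 13 3 1 15 16)(9 14 12)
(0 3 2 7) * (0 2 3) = (2 7) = [0, 1, 7, 3, 4, 5, 6, 2]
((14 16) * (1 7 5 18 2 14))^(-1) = (1 16 14 2 18 5 7)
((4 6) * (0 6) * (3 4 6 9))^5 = (0 9 3 4)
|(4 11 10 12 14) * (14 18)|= 6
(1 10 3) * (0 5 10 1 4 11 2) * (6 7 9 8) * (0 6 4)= (0 5 10 3)(2 6 7 9 8 4 11)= [5, 1, 6, 0, 11, 10, 7, 9, 4, 8, 3, 2]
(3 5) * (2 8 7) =(2 8 7)(3 5) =[0, 1, 8, 5, 4, 3, 6, 2, 7]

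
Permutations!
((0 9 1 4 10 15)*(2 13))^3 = ((0 9 1 4 10 15)(2 13))^3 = (0 4)(1 15)(2 13)(9 10)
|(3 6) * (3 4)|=3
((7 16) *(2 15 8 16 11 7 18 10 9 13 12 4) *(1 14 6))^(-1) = ((1 14 6)(2 15 8 16 18 10 9 13 12 4)(7 11))^(-1) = (1 6 14)(2 4 12 13 9 10 18 16 8 15)(7 11)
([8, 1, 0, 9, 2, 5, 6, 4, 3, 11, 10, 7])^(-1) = [2, 1, 4, 8, 7, 5, 6, 11, 0, 3, 10, 9]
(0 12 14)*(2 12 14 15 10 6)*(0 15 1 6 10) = (0 14 15)(1 6 2 12) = [14, 6, 12, 3, 4, 5, 2, 7, 8, 9, 10, 11, 1, 13, 15, 0]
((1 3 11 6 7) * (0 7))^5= (0 6 11 3 1 7)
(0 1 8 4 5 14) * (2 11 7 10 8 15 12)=[1, 15, 11, 3, 5, 14, 6, 10, 4, 9, 8, 7, 2, 13, 0, 12]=(0 1 15 12 2 11 7 10 8 4 5 14)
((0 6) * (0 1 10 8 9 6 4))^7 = ((0 4)(1 10 8 9 6))^7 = (0 4)(1 8 6 10 9)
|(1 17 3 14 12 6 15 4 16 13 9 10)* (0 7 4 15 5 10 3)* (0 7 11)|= |(0 11)(1 17 7 4 16 13 9 3 14 12 6 5 10)|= 26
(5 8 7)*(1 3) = (1 3)(5 8 7) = [0, 3, 2, 1, 4, 8, 6, 5, 7]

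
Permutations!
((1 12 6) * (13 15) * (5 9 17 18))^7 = (1 12 6)(5 18 17 9)(13 15)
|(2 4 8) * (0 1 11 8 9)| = 7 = |(0 1 11 8 2 4 9)|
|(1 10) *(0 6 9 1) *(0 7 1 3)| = |(0 6 9 3)(1 10 7)| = 12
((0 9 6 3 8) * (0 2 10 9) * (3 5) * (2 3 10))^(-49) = (3 8)(5 6 9 10)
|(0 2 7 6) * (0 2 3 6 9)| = 6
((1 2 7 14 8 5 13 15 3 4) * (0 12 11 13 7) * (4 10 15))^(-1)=((0 12 11 13 4 1 2)(3 10 15)(5 7 14 8))^(-1)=(0 2 1 4 13 11 12)(3 15 10)(5 8 14 7)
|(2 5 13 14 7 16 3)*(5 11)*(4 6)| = |(2 11 5 13 14 7 16 3)(4 6)| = 8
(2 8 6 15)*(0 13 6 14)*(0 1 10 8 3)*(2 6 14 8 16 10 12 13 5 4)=[5, 12, 3, 0, 2, 4, 15, 7, 8, 9, 16, 11, 13, 14, 1, 6, 10]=(0 5 4 2 3)(1 12 13 14)(6 15)(10 16)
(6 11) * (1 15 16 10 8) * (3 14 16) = [0, 15, 2, 14, 4, 5, 11, 7, 1, 9, 8, 6, 12, 13, 16, 3, 10] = (1 15 3 14 16 10 8)(6 11)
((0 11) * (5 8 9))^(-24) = ((0 11)(5 8 9))^(-24) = (11)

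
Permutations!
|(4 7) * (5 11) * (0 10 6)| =|(0 10 6)(4 7)(5 11)| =6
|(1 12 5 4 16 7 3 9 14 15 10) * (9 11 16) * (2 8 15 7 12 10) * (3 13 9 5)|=|(1 10)(2 8 15)(3 11 16 12)(4 5)(7 13 9 14)|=12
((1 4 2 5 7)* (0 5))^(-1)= ((0 5 7 1 4 2))^(-1)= (0 2 4 1 7 5)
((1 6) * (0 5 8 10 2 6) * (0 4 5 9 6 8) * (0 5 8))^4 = ((0 9 6 1 4 8 10 2))^4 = (0 4)(1 2)(6 10)(8 9)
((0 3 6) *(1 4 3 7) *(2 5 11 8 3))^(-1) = (0 6 3 8 11 5 2 4 1 7)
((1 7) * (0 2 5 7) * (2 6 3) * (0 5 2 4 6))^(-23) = (1 5 7)(3 4 6)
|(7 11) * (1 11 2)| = 4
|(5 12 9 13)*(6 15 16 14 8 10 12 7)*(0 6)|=12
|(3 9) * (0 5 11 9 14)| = 6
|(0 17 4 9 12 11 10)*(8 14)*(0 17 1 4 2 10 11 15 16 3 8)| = |(0 1 4 9 12 15 16 3 8 14)(2 10 17)| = 30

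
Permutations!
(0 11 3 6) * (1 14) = (0 11 3 6)(1 14) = [11, 14, 2, 6, 4, 5, 0, 7, 8, 9, 10, 3, 12, 13, 1]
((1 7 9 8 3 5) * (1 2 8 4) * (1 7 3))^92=((1 3 5 2 8)(4 7 9))^92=(1 5 8 3 2)(4 9 7)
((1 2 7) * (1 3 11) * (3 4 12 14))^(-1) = ((1 2 7 4 12 14 3 11))^(-1) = (1 11 3 14 12 4 7 2)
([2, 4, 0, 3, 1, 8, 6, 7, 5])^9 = [2, 4, 0, 3, 1, 8, 6, 7, 5]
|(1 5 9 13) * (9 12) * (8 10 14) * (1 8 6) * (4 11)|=|(1 5 12 9 13 8 10 14 6)(4 11)|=18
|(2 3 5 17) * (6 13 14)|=|(2 3 5 17)(6 13 14)|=12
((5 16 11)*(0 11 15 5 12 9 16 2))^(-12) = ((0 11 12 9 16 15 5 2))^(-12) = (0 16)(2 9)(5 12)(11 15)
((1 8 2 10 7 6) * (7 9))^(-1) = (1 6 7 9 10 2 8)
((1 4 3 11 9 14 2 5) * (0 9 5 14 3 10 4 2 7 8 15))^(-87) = ((0 9 3 11 5 1 2 14 7 8 15)(4 10))^(-87) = (0 9 3 11 5 1 2 14 7 8 15)(4 10)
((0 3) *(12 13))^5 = ((0 3)(12 13))^5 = (0 3)(12 13)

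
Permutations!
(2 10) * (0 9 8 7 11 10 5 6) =(0 9 8 7 11 10 2 5 6) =[9, 1, 5, 3, 4, 6, 0, 11, 7, 8, 2, 10]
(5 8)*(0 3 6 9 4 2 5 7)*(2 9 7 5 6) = [3, 1, 6, 2, 9, 8, 7, 0, 5, 4] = (0 3 2 6 7)(4 9)(5 8)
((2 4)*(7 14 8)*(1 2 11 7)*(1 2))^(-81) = (2 7)(4 14)(8 11)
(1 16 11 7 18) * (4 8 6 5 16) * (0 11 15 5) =(0 11 7 18 1 4 8 6)(5 16 15) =[11, 4, 2, 3, 8, 16, 0, 18, 6, 9, 10, 7, 12, 13, 14, 5, 15, 17, 1]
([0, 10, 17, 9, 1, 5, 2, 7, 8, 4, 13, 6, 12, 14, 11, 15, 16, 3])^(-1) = [0, 4, 6, 17, 9, 5, 11, 7, 8, 3, 1, 14, 12, 10, 13, 15, 16, 2]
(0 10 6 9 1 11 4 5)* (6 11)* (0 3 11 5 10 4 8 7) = (0 4 10 5 3 11 8 7)(1 6 9) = [4, 6, 2, 11, 10, 3, 9, 0, 7, 1, 5, 8]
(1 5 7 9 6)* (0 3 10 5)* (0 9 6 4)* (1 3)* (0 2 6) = (0 1 9 4 2 6 3 10 5 7) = [1, 9, 6, 10, 2, 7, 3, 0, 8, 4, 5]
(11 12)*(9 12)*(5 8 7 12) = [0, 1, 2, 3, 4, 8, 6, 12, 7, 5, 10, 9, 11] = (5 8 7 12 11 9)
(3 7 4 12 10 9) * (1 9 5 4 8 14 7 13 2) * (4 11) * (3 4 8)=(1 9 4 12 10 5 11 8 14 7 3 13 2)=[0, 9, 1, 13, 12, 11, 6, 3, 14, 4, 5, 8, 10, 2, 7]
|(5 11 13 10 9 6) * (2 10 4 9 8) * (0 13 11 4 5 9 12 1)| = |(0 13 5 4 12 1)(2 10 8)(6 9)| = 6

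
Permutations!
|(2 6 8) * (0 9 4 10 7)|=15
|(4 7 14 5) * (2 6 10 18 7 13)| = 9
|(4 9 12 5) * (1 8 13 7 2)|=20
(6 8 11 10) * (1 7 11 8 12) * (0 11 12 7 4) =(0 11 10 6 7 12 1 4) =[11, 4, 2, 3, 0, 5, 7, 12, 8, 9, 6, 10, 1]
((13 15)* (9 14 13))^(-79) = ((9 14 13 15))^(-79) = (9 14 13 15)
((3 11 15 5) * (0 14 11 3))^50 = (15) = ((0 14 11 15 5))^50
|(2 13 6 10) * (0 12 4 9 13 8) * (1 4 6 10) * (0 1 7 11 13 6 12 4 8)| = 18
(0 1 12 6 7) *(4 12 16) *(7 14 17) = [1, 16, 2, 3, 12, 5, 14, 0, 8, 9, 10, 11, 6, 13, 17, 15, 4, 7] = (0 1 16 4 12 6 14 17 7)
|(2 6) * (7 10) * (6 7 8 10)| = 6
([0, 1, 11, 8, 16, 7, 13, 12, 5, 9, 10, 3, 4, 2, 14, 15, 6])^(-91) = (2 16 7 3 13 4 5 11 6 12 8)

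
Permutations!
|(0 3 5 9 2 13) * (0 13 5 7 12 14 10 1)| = 21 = |(0 3 7 12 14 10 1)(2 5 9)|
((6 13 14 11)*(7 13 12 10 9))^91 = ((6 12 10 9 7 13 14 11))^91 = (6 9 14 12 7 11 10 13)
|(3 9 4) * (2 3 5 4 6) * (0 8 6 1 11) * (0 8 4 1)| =|(0 4 5 1 11 8 6 2 3 9)| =10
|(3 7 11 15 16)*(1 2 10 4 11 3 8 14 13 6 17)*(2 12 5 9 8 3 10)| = |(1 12 5 9 8 14 13 6 17)(3 7 10 4 11 15 16)| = 63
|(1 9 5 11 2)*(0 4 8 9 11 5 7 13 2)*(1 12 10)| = 11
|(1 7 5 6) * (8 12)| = |(1 7 5 6)(8 12)| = 4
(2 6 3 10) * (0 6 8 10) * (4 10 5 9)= [6, 1, 8, 0, 10, 9, 3, 7, 5, 4, 2]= (0 6 3)(2 8 5 9 4 10)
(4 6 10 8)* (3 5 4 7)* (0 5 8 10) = (10)(0 5 4 6)(3 8 7) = [5, 1, 2, 8, 6, 4, 0, 3, 7, 9, 10]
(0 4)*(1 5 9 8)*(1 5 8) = (0 4)(1 8 5 9) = [4, 8, 2, 3, 0, 9, 6, 7, 5, 1]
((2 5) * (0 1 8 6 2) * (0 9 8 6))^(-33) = (0 6 5 8 1 2 9) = ((0 1 6 2 5 9 8))^(-33)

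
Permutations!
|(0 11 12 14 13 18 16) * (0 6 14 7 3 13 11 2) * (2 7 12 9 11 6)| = |(0 7 3 13 18 16 2)(6 14)(9 11)| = 14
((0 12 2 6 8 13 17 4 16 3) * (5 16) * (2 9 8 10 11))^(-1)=((0 12 9 8 13 17 4 5 16 3)(2 6 10 11))^(-1)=(0 3 16 5 4 17 13 8 9 12)(2 11 10 6)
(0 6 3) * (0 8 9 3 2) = [6, 1, 0, 8, 4, 5, 2, 7, 9, 3] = (0 6 2)(3 8 9)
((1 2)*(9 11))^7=(1 2)(9 11)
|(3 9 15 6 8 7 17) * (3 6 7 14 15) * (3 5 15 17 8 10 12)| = 11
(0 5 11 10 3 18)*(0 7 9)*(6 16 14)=(0 5 11 10 3 18 7 9)(6 16 14)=[5, 1, 2, 18, 4, 11, 16, 9, 8, 0, 3, 10, 12, 13, 6, 15, 14, 17, 7]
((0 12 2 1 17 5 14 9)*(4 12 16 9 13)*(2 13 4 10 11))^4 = ((0 16 9)(1 17 5 14 4 12 13 10 11 2))^4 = (0 16 9)(1 4 11 5 13)(2 14 10 17 12)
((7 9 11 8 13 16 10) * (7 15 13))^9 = ((7 9 11 8)(10 15 13 16))^9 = (7 9 11 8)(10 15 13 16)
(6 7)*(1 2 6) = (1 2 6 7) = [0, 2, 6, 3, 4, 5, 7, 1]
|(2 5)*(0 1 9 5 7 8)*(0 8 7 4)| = |(0 1 9 5 2 4)| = 6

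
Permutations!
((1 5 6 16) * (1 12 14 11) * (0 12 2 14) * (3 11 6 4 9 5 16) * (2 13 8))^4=(1 2 11 8 3 13 6 16 14)(4 9 5)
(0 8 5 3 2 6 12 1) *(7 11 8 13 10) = (0 13 10 7 11 8 5 3 2 6 12 1) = [13, 0, 6, 2, 4, 3, 12, 11, 5, 9, 7, 8, 1, 10]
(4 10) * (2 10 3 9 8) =(2 10 4 3 9 8) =[0, 1, 10, 9, 3, 5, 6, 7, 2, 8, 4]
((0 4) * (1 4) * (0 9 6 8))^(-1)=((0 1 4 9 6 8))^(-1)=(0 8 6 9 4 1)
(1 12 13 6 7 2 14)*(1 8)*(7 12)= (1 7 2 14 8)(6 12 13)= [0, 7, 14, 3, 4, 5, 12, 2, 1, 9, 10, 11, 13, 6, 8]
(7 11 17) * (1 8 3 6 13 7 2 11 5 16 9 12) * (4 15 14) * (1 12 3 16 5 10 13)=[0, 8, 11, 6, 15, 5, 1, 10, 16, 3, 13, 17, 12, 7, 4, 14, 9, 2]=(1 8 16 9 3 6)(2 11 17)(4 15 14)(7 10 13)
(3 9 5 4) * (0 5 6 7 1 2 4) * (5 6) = (0 6 7 1 2 4 3 9 5) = [6, 2, 4, 9, 3, 0, 7, 1, 8, 5]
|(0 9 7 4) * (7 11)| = 5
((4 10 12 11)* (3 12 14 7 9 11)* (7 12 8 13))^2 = ((3 8 13 7 9 11 4 10 14 12))^2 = (3 13 9 4 14)(7 11 10 12 8)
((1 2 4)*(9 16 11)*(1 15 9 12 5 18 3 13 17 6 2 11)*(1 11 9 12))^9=(1 9 16 11)(2 6 17 13 3 18 5 12 15 4)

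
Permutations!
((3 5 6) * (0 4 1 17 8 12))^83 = (0 12 8 17 1 4)(3 6 5) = ((0 4 1 17 8 12)(3 5 6))^83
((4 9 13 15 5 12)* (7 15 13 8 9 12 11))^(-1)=(4 12)(5 15 7 11)(8 9)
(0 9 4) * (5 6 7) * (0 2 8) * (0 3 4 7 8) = (0 9 7 5 6 8 3 4 2) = [9, 1, 0, 4, 2, 6, 8, 5, 3, 7]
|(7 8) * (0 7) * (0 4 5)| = |(0 7 8 4 5)| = 5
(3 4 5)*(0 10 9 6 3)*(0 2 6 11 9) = (0 10)(2 6 3 4 5)(9 11) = [10, 1, 6, 4, 5, 2, 3, 7, 8, 11, 0, 9]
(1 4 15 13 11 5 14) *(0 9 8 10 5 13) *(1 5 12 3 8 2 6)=[9, 4, 6, 8, 15, 14, 1, 7, 10, 2, 12, 13, 3, 11, 5, 0]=(0 9 2 6 1 4 15)(3 8 10 12)(5 14)(11 13)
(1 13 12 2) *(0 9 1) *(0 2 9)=[0, 13, 2, 3, 4, 5, 6, 7, 8, 1, 10, 11, 9, 12]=(1 13 12 9)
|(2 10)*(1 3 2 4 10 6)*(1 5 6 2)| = |(1 3)(4 10)(5 6)| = 2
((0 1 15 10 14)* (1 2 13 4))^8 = (15)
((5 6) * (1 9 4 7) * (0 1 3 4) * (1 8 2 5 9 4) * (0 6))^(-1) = (0 5 2 8)(1 3 7 4)(6 9)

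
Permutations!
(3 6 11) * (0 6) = (0 6 11 3) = [6, 1, 2, 0, 4, 5, 11, 7, 8, 9, 10, 3]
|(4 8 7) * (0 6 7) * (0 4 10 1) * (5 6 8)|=8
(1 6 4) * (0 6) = (0 6 4 1) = [6, 0, 2, 3, 1, 5, 4]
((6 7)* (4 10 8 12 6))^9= (4 12)(6 10)(7 8)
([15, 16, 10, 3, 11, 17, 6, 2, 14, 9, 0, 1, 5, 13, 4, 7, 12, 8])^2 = [7, 12, 0, 3, 1, 8, 6, 10, 4, 9, 15, 16, 17, 13, 11, 2, 5, 14]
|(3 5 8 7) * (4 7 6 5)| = 3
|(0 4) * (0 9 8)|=4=|(0 4 9 8)|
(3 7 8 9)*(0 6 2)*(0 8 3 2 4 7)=(0 6 4 7 3)(2 8 9)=[6, 1, 8, 0, 7, 5, 4, 3, 9, 2]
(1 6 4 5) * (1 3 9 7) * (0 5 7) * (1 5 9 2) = (0 9)(1 6 4 7 5 3 2) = [9, 6, 1, 2, 7, 3, 4, 5, 8, 0]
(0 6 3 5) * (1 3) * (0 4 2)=(0 6 1 3 5 4 2)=[6, 3, 0, 5, 2, 4, 1]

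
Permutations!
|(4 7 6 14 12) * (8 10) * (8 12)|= 7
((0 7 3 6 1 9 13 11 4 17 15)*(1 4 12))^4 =(0 4 7 17 3 15 6)(1 12 11 13 9)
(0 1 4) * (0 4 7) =(0 1 7) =[1, 7, 2, 3, 4, 5, 6, 0]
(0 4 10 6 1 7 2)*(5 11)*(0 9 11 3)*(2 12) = (0 4 10 6 1 7 12 2 9 11 5 3) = [4, 7, 9, 0, 10, 3, 1, 12, 8, 11, 6, 5, 2]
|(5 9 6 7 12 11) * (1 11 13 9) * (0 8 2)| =15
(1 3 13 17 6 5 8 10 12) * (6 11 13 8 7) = (1 3 8 10 12)(5 7 6)(11 13 17) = [0, 3, 2, 8, 4, 7, 5, 6, 10, 9, 12, 13, 1, 17, 14, 15, 16, 11]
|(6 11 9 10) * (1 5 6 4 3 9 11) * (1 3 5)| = 6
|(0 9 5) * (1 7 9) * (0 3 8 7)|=10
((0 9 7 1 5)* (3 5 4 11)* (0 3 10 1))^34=((0 9 7)(1 4 11 10)(3 5))^34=(0 9 7)(1 11)(4 10)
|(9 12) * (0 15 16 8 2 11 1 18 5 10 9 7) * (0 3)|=14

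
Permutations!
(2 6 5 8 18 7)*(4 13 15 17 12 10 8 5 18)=(2 6 18 7)(4 13 15 17 12 10 8)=[0, 1, 6, 3, 13, 5, 18, 2, 4, 9, 8, 11, 10, 15, 14, 17, 16, 12, 7]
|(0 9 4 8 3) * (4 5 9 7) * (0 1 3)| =|(0 7 4 8)(1 3)(5 9)| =4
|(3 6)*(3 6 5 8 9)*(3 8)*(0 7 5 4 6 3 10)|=12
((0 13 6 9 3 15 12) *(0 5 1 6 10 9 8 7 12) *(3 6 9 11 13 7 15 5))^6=((0 7 12 3 5 1 9 6 8 15)(10 11 13))^6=(0 9 12 8 5)(1 7 6 3 15)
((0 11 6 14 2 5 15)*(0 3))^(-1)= (0 3 15 5 2 14 6 11)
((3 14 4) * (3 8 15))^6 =((3 14 4 8 15))^6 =(3 14 4 8 15)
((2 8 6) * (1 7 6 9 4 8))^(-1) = ((1 7 6 2)(4 8 9))^(-1) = (1 2 6 7)(4 9 8)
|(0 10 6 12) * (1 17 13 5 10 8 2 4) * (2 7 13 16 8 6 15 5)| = 24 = |(0 6 12)(1 17 16 8 7 13 2 4)(5 10 15)|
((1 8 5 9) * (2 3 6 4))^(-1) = ((1 8 5 9)(2 3 6 4))^(-1) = (1 9 5 8)(2 4 6 3)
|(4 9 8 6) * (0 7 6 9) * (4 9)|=|(0 7 6 9 8 4)|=6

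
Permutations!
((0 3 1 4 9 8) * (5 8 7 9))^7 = ((0 3 1 4 5 8)(7 9))^7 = (0 3 1 4 5 8)(7 9)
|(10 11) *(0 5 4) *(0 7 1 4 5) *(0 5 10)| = |(0 5 10 11)(1 4 7)| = 12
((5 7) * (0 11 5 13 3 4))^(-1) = (0 4 3 13 7 5 11) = ((0 11 5 7 13 3 4))^(-1)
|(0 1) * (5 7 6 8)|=4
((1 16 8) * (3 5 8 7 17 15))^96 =(17)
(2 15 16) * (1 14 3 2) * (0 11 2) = (0 11 2 15 16 1 14 3) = [11, 14, 15, 0, 4, 5, 6, 7, 8, 9, 10, 2, 12, 13, 3, 16, 1]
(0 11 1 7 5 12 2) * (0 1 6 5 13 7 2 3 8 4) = (0 11 6 5 12 3 8 4)(1 2)(7 13) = [11, 2, 1, 8, 0, 12, 5, 13, 4, 9, 10, 6, 3, 7]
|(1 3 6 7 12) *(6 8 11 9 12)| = 6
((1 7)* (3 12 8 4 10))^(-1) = (1 7)(3 10 4 8 12)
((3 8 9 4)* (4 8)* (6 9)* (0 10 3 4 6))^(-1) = (0 8 9 6 3 10)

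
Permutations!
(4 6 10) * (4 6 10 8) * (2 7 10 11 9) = (2 7 10 6 8 4 11 9) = [0, 1, 7, 3, 11, 5, 8, 10, 4, 2, 6, 9]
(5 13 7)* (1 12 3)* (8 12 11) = (1 11 8 12 3)(5 13 7) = [0, 11, 2, 1, 4, 13, 6, 5, 12, 9, 10, 8, 3, 7]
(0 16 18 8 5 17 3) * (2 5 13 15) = (0 16 18 8 13 15 2 5 17 3) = [16, 1, 5, 0, 4, 17, 6, 7, 13, 9, 10, 11, 12, 15, 14, 2, 18, 3, 8]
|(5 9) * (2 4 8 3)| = |(2 4 8 3)(5 9)| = 4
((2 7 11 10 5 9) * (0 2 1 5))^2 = ((0 2 7 11 10)(1 5 9))^2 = (0 7 10 2 11)(1 9 5)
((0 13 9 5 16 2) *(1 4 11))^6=(16)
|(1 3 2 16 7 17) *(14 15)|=6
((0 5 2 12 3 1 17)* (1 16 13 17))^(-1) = (0 17 13 16 3 12 2 5)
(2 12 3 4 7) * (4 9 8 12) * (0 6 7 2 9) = (0 6 7 9 8 12 3)(2 4) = [6, 1, 4, 0, 2, 5, 7, 9, 12, 8, 10, 11, 3]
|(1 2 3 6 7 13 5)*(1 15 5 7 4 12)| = 6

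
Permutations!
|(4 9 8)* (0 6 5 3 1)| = |(0 6 5 3 1)(4 9 8)| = 15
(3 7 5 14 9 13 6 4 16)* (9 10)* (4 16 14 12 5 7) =(3 4 14 10 9 13 6 16)(5 12) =[0, 1, 2, 4, 14, 12, 16, 7, 8, 13, 9, 11, 5, 6, 10, 15, 3]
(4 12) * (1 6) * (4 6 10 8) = (1 10 8 4 12 6) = [0, 10, 2, 3, 12, 5, 1, 7, 4, 9, 8, 11, 6]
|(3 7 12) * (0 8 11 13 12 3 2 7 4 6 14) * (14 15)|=|(0 8 11 13 12 2 7 3 4 6 15 14)|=12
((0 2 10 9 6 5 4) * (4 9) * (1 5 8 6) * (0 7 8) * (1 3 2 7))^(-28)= ((0 7 8 6)(1 5 9 3 2 10 4))^(-28)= (10)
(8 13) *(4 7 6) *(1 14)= (1 14)(4 7 6)(8 13)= [0, 14, 2, 3, 7, 5, 4, 6, 13, 9, 10, 11, 12, 8, 1]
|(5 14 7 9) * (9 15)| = |(5 14 7 15 9)| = 5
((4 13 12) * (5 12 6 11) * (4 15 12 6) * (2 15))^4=(2 15 12)(5 6 11)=((2 15 12)(4 13)(5 6 11))^4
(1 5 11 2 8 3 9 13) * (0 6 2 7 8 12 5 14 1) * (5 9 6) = (0 5 11 7 8 3 6 2 12 9 13)(1 14) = [5, 14, 12, 6, 4, 11, 2, 8, 3, 13, 10, 7, 9, 0, 1]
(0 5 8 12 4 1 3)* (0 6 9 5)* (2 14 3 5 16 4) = (1 5 8 12 2 14 3 6 9 16 4) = [0, 5, 14, 6, 1, 8, 9, 7, 12, 16, 10, 11, 2, 13, 3, 15, 4]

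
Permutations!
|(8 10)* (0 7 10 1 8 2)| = 4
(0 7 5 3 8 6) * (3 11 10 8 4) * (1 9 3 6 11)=[7, 9, 2, 4, 6, 1, 0, 5, 11, 3, 8, 10]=(0 7 5 1 9 3 4 6)(8 11 10)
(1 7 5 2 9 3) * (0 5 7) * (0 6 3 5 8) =[8, 6, 9, 1, 4, 2, 3, 7, 0, 5] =(0 8)(1 6 3)(2 9 5)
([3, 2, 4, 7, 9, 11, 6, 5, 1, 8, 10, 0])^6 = (0 3 7 5 11)(1 2 4 9 8)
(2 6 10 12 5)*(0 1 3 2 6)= (0 1 3 2)(5 6 10 12)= [1, 3, 0, 2, 4, 6, 10, 7, 8, 9, 12, 11, 5]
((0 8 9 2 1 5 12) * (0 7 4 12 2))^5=(0 9 8)(1 2 5)(4 7 12)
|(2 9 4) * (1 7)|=6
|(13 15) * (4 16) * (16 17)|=6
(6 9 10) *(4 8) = (4 8)(6 9 10) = [0, 1, 2, 3, 8, 5, 9, 7, 4, 10, 6]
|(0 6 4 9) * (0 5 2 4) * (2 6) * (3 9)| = 7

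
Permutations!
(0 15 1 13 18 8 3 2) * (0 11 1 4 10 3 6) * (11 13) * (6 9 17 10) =(0 15 4 6)(1 11)(2 13 18 8 9 17 10 3) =[15, 11, 13, 2, 6, 5, 0, 7, 9, 17, 3, 1, 12, 18, 14, 4, 16, 10, 8]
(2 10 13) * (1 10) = [0, 10, 1, 3, 4, 5, 6, 7, 8, 9, 13, 11, 12, 2] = (1 10 13 2)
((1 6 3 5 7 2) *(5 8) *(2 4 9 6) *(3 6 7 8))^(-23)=(1 2)(4 9 7)(5 8)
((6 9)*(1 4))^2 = (9)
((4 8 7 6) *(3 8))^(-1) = ((3 8 7 6 4))^(-1) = (3 4 6 7 8)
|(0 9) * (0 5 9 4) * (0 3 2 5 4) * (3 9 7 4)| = |(2 5 7 4 9 3)| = 6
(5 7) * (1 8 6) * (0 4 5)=(0 4 5 7)(1 8 6)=[4, 8, 2, 3, 5, 7, 1, 0, 6]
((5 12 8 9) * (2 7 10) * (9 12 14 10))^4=((2 7 9 5 14 10)(8 12))^4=(2 14 9)(5 7 10)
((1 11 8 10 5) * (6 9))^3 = (1 10 11 5 8)(6 9)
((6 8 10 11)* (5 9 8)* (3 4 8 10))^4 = (3 4 8)(5 6 11 10 9)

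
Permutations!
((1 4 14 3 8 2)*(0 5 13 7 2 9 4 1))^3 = ((0 5 13 7 2)(3 8 9 4 14))^3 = (0 7 5 2 13)(3 4 8 14 9)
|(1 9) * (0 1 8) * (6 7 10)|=|(0 1 9 8)(6 7 10)|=12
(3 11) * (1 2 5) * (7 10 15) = (1 2 5)(3 11)(7 10 15) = [0, 2, 5, 11, 4, 1, 6, 10, 8, 9, 15, 3, 12, 13, 14, 7]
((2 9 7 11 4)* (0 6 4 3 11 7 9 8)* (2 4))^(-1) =(0 8 2 6)(3 11)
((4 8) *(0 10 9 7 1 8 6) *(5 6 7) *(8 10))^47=(0 4 1 9 6 8 7 10 5)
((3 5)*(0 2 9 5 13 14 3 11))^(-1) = (0 11 5 9 2)(3 14 13)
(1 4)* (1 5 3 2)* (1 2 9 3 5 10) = (1 4 10)(3 9) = [0, 4, 2, 9, 10, 5, 6, 7, 8, 3, 1]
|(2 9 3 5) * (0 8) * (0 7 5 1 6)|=9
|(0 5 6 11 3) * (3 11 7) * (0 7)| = |(11)(0 5 6)(3 7)| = 6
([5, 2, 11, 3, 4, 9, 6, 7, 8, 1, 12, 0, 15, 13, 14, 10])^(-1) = (0 11 2 1 9 5)(10 15 12)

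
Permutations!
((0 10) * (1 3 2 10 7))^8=(0 1 2)(3 10 7)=((0 7 1 3 2 10))^8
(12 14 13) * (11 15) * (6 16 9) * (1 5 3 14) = (1 5 3 14 13 12)(6 16 9)(11 15) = [0, 5, 2, 14, 4, 3, 16, 7, 8, 6, 10, 15, 1, 12, 13, 11, 9]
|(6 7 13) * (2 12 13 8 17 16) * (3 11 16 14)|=11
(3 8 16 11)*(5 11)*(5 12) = (3 8 16 12 5 11) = [0, 1, 2, 8, 4, 11, 6, 7, 16, 9, 10, 3, 5, 13, 14, 15, 12]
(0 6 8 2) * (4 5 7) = [6, 1, 0, 3, 5, 7, 8, 4, 2] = (0 6 8 2)(4 5 7)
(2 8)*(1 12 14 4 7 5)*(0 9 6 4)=[9, 12, 8, 3, 7, 1, 4, 5, 2, 6, 10, 11, 14, 13, 0]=(0 9 6 4 7 5 1 12 14)(2 8)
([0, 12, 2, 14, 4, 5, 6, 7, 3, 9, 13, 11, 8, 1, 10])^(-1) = [0, 13, 2, 8, 4, 5, 6, 7, 12, 9, 14, 11, 1, 10, 3]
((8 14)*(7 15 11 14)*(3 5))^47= ((3 5)(7 15 11 14 8))^47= (3 5)(7 11 8 15 14)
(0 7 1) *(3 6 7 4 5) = (0 4 5 3 6 7 1) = [4, 0, 2, 6, 5, 3, 7, 1]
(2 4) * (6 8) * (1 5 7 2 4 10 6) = (1 5 7 2 10 6 8) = [0, 5, 10, 3, 4, 7, 8, 2, 1, 9, 6]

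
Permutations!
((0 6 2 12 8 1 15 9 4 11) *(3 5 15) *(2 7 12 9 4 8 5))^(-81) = ((0 6 7 12 5 15 4 11)(1 3 2 9 8))^(-81) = (0 11 4 15 5 12 7 6)(1 8 9 2 3)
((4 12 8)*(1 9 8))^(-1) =((1 9 8 4 12))^(-1) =(1 12 4 8 9)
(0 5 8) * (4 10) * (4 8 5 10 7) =[10, 1, 2, 3, 7, 5, 6, 4, 0, 9, 8] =(0 10 8)(4 7)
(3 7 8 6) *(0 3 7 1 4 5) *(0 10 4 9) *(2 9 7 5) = (0 3 1 7 8 6 5 10 4 2 9) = [3, 7, 9, 1, 2, 10, 5, 8, 6, 0, 4]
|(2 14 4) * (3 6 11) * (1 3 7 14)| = 8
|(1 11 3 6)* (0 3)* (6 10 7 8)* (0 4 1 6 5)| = 6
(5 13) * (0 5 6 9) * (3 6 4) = (0 5 13 4 3 6 9) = [5, 1, 2, 6, 3, 13, 9, 7, 8, 0, 10, 11, 12, 4]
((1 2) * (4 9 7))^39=(9)(1 2)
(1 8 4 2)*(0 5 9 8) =[5, 0, 1, 3, 2, 9, 6, 7, 4, 8] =(0 5 9 8 4 2 1)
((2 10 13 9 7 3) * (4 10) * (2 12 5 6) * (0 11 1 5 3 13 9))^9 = (0 7 10 2 5 11 13 9 4 6 1)(3 12)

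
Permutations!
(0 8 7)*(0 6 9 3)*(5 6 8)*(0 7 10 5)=[0, 1, 2, 7, 4, 6, 9, 8, 10, 3, 5]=(3 7 8 10 5 6 9)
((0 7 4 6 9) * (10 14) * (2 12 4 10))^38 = ((0 7 10 14 2 12 4 6 9))^38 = (0 10 2 4 9 7 14 12 6)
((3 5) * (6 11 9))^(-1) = ((3 5)(6 11 9))^(-1) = (3 5)(6 9 11)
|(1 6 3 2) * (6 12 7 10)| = 7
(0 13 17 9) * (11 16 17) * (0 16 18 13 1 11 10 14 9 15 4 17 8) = (0 1 11 18 13 10 14 9 16 8)(4 17 15) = [1, 11, 2, 3, 17, 5, 6, 7, 0, 16, 14, 18, 12, 10, 9, 4, 8, 15, 13]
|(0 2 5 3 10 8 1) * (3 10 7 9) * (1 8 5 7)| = |(0 2 7 9 3 1)(5 10)| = 6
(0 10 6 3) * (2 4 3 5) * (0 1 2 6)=(0 10)(1 2 4 3)(5 6)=[10, 2, 4, 1, 3, 6, 5, 7, 8, 9, 0]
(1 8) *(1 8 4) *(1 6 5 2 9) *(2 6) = (1 4 2 9)(5 6) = [0, 4, 9, 3, 2, 6, 5, 7, 8, 1]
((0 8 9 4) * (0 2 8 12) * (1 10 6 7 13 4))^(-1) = ((0 12)(1 10 6 7 13 4 2 8 9))^(-1) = (0 12)(1 9 8 2 4 13 7 6 10)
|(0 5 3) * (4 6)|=|(0 5 3)(4 6)|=6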